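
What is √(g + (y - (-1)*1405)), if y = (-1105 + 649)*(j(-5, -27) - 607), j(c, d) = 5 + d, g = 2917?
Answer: √291146 ≈ 539.58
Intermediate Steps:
y = 286824 (y = (-1105 + 649)*((5 - 27) - 607) = -456*(-22 - 607) = -456*(-629) = 286824)
√(g + (y - (-1)*1405)) = √(2917 + (286824 - (-1)*1405)) = √(2917 + (286824 - 1*(-1405))) = √(2917 + (286824 + 1405)) = √(2917 + 288229) = √291146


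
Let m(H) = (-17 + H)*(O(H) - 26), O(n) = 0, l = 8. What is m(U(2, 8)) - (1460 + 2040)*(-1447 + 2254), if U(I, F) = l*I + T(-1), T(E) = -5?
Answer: -2824344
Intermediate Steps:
U(I, F) = -5 + 8*I (U(I, F) = 8*I - 5 = -5 + 8*I)
m(H) = 442 - 26*H (m(H) = (-17 + H)*(0 - 26) = (-17 + H)*(-26) = 442 - 26*H)
m(U(2, 8)) - (1460 + 2040)*(-1447 + 2254) = (442 - 26*(-5 + 8*2)) - (1460 + 2040)*(-1447 + 2254) = (442 - 26*(-5 + 16)) - 3500*807 = (442 - 26*11) - 1*2824500 = (442 - 286) - 2824500 = 156 - 2824500 = -2824344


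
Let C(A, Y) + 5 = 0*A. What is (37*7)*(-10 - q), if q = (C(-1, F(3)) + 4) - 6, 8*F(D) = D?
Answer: -777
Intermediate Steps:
F(D) = D/8
C(A, Y) = -5 (C(A, Y) = -5 + 0*A = -5 + 0 = -5)
q = -7 (q = (-5 + 4) - 6 = -1 - 6 = -7)
(37*7)*(-10 - q) = (37*7)*(-10 - 1*(-7)) = 259*(-10 + 7) = 259*(-3) = -777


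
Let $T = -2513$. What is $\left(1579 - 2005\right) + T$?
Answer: $-2939$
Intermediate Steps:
$\left(1579 - 2005\right) + T = \left(1579 - 2005\right) - 2513 = -426 - 2513 = -2939$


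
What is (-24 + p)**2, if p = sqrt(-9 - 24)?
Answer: (24 - I*sqrt(33))**2 ≈ 543.0 - 275.74*I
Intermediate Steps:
p = I*sqrt(33) (p = sqrt(-33) = I*sqrt(33) ≈ 5.7446*I)
(-24 + p)**2 = (-24 + I*sqrt(33))**2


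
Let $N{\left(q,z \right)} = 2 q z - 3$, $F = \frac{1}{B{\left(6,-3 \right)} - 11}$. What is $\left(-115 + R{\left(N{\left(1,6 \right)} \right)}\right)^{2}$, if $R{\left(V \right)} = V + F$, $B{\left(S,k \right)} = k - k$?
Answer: $\frac{1361889}{121} \approx 11255.0$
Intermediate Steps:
$B{\left(S,k \right)} = 0$
$F = - \frac{1}{11}$ ($F = \frac{1}{0 - 11} = \frac{1}{-11} = - \frac{1}{11} \approx -0.090909$)
$N{\left(q,z \right)} = -3 + 2 q z$ ($N{\left(q,z \right)} = 2 q z - 3 = -3 + 2 q z$)
$R{\left(V \right)} = - \frac{1}{11} + V$ ($R{\left(V \right)} = V - \frac{1}{11} = - \frac{1}{11} + V$)
$\left(-115 + R{\left(N{\left(1,6 \right)} \right)}\right)^{2} = \left(-115 - \left(\frac{34}{11} - 12\right)\right)^{2} = \left(-115 + \left(- \frac{1}{11} + \left(-3 + 12\right)\right)\right)^{2} = \left(-115 + \left(- \frac{1}{11} + 9\right)\right)^{2} = \left(-115 + \frac{98}{11}\right)^{2} = \left(- \frac{1167}{11}\right)^{2} = \frac{1361889}{121}$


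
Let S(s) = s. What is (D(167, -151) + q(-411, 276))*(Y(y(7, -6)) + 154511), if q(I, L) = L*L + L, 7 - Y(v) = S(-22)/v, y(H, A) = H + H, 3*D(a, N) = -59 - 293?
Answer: 247699199548/21 ≈ 1.1795e+10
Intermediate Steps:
D(a, N) = -352/3 (D(a, N) = (-59 - 293)/3 = (⅓)*(-352) = -352/3)
y(H, A) = 2*H
Y(v) = 7 + 22/v (Y(v) = 7 - (-22)/v = 7 + 22/v)
q(I, L) = L + L² (q(I, L) = L² + L = L + L²)
(D(167, -151) + q(-411, 276))*(Y(y(7, -6)) + 154511) = (-352/3 + 276*(1 + 276))*((7 + 22/((2*7))) + 154511) = (-352/3 + 276*277)*((7 + 22/14) + 154511) = (-352/3 + 76452)*((7 + 22*(1/14)) + 154511) = 229004*((7 + 11/7) + 154511)/3 = 229004*(60/7 + 154511)/3 = (229004/3)*(1081637/7) = 247699199548/21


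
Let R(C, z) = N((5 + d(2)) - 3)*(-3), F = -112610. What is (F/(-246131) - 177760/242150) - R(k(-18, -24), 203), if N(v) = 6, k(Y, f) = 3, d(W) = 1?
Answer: 105632745464/5960062165 ≈ 17.723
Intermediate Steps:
R(C, z) = -18 (R(C, z) = 6*(-3) = -18)
(F/(-246131) - 177760/242150) - R(k(-18, -24), 203) = (-112610/(-246131) - 177760/242150) - 1*(-18) = (-112610*(-1/246131) - 177760*1/242150) + 18 = (112610/246131 - 17776/24215) + 18 = -1648373506/5960062165 + 18 = 105632745464/5960062165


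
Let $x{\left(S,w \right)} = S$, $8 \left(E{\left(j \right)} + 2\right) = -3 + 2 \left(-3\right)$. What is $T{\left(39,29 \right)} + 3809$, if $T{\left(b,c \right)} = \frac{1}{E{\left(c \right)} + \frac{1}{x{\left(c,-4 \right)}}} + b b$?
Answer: $\frac{3821378}{717} \approx 5329.7$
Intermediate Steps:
$E{\left(j \right)} = - \frac{25}{8}$ ($E{\left(j \right)} = -2 + \frac{-3 + 2 \left(-3\right)}{8} = -2 + \frac{-3 - 6}{8} = -2 + \frac{1}{8} \left(-9\right) = -2 - \frac{9}{8} = - \frac{25}{8}$)
$T{\left(b,c \right)} = b^{2} + \frac{1}{- \frac{25}{8} + \frac{1}{c}}$ ($T{\left(b,c \right)} = \frac{1}{- \frac{25}{8} + \frac{1}{c}} + b b = \frac{1}{- \frac{25}{8} + \frac{1}{c}} + b^{2} = b^{2} + \frac{1}{- \frac{25}{8} + \frac{1}{c}}$)
$T{\left(39,29 \right)} + 3809 = \frac{\left(-8\right) 29 - 8 \cdot 39^{2} + 25 \cdot 29 \cdot 39^{2}}{-8 + 25 \cdot 29} + 3809 = \frac{-232 - 12168 + 25 \cdot 29 \cdot 1521}{-8 + 725} + 3809 = \frac{-232 - 12168 + 1102725}{717} + 3809 = \frac{1}{717} \cdot 1090325 + 3809 = \frac{1090325}{717} + 3809 = \frac{3821378}{717}$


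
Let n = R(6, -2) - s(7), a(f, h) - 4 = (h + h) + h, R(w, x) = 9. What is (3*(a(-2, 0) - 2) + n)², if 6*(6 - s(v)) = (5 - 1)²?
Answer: 1225/9 ≈ 136.11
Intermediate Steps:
a(f, h) = 4 + 3*h (a(f, h) = 4 + ((h + h) + h) = 4 + (2*h + h) = 4 + 3*h)
s(v) = 10/3 (s(v) = 6 - (5 - 1)²/6 = 6 - ⅙*4² = 6 - ⅙*16 = 6 - 8/3 = 10/3)
n = 17/3 (n = 9 - 1*10/3 = 9 - 10/3 = 17/3 ≈ 5.6667)
(3*(a(-2, 0) - 2) + n)² = (3*((4 + 3*0) - 2) + 17/3)² = (3*((4 + 0) - 2) + 17/3)² = (3*(4 - 2) + 17/3)² = (3*2 + 17/3)² = (6 + 17/3)² = (35/3)² = 1225/9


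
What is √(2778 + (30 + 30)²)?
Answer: √6378 ≈ 79.862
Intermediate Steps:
√(2778 + (30 + 30)²) = √(2778 + 60²) = √(2778 + 3600) = √6378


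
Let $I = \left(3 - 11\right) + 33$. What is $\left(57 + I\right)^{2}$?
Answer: $6724$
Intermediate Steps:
$I = 25$ ($I = -8 + 33 = 25$)
$\left(57 + I\right)^{2} = \left(57 + 25\right)^{2} = 82^{2} = 6724$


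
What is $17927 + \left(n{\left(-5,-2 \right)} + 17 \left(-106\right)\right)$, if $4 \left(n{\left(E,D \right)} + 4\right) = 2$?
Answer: $\frac{32243}{2} \approx 16122.0$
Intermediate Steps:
$n{\left(E,D \right)} = - \frac{7}{2}$ ($n{\left(E,D \right)} = -4 + \frac{1}{4} \cdot 2 = -4 + \frac{1}{2} = - \frac{7}{2}$)
$17927 + \left(n{\left(-5,-2 \right)} + 17 \left(-106\right)\right) = 17927 + \left(- \frac{7}{2} + 17 \left(-106\right)\right) = 17927 - \frac{3611}{2} = \frac{32243}{2}$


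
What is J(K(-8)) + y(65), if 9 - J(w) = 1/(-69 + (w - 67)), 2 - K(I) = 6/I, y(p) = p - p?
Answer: 4801/533 ≈ 9.0075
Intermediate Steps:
y(p) = 0
K(I) = 2 - 6/I
J(w) = 9 - 1/(-136 + w) (J(w) = 9 - 1/(-69 + (w - 67)) = 9 - 1/(-69 + (-67 + w)) = 9 - 1/(-136 + w))
J(K(-8)) + y(65) = (-1225 + 9*(2 - 6/(-8)))/(-136 + (2 - 6/(-8))) + 0 = (-1225 + 9*(2 - 6*(-⅛)))/(-136 + (2 - 6*(-⅛))) + 0 = (-1225 + 9*(2 + ¾))/(-136 + (2 + ¾)) + 0 = (-1225 + 9*(11/4))/(-136 + 11/4) + 0 = (-1225 + 99/4)/(-533/4) + 0 = -4/533*(-4801/4) + 0 = 4801/533 + 0 = 4801/533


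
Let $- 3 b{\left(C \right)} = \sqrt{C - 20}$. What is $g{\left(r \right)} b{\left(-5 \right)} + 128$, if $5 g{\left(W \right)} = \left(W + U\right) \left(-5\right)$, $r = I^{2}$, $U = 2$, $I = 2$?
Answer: $128 + 10 i \approx 128.0 + 10.0 i$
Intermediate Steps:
$r = 4$ ($r = 2^{2} = 4$)
$g{\left(W \right)} = -2 - W$ ($g{\left(W \right)} = \frac{\left(W + 2\right) \left(-5\right)}{5} = \frac{\left(2 + W\right) \left(-5\right)}{5} = \frac{-10 - 5 W}{5} = -2 - W$)
$b{\left(C \right)} = - \frac{\sqrt{-20 + C}}{3}$ ($b{\left(C \right)} = - \frac{\sqrt{C - 20}}{3} = - \frac{\sqrt{-20 + C}}{3}$)
$g{\left(r \right)} b{\left(-5 \right)} + 128 = \left(-2 - 4\right) \left(- \frac{\sqrt{-20 - 5}}{3}\right) + 128 = \left(-2 - 4\right) \left(- \frac{\sqrt{-25}}{3}\right) + 128 = - 6 \left(- \frac{5 i}{3}\right) + 128 = 10 i + 128 = 128 + 10 i$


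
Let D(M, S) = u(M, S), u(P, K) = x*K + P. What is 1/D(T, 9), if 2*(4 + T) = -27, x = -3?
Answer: -2/89 ≈ -0.022472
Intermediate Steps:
T = -35/2 (T = -4 + (½)*(-27) = -4 - 27/2 = -35/2 ≈ -17.500)
u(P, K) = P - 3*K (u(P, K) = -3*K + P = P - 3*K)
D(M, S) = M - 3*S
1/D(T, 9) = 1/(-35/2 - 3*9) = 1/(-35/2 - 27) = 1/(-89/2) = -2/89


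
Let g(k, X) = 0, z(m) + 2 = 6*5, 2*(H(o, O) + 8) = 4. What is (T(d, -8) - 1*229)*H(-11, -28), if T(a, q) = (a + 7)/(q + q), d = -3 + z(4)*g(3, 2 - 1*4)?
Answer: 2751/2 ≈ 1375.5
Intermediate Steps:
H(o, O) = -6 (H(o, O) = -8 + (½)*4 = -8 + 2 = -6)
z(m) = 28 (z(m) = -2 + 6*5 = -2 + 30 = 28)
d = -3 (d = -3 + 28*0 = -3 + 0 = -3)
T(a, q) = (7 + a)/(2*q) (T(a, q) = (7 + a)/((2*q)) = (7 + a)*(1/(2*q)) = (7 + a)/(2*q))
(T(d, -8) - 1*229)*H(-11, -28) = ((½)*(7 - 3)/(-8) - 1*229)*(-6) = ((½)*(-⅛)*4 - 229)*(-6) = (-¼ - 229)*(-6) = -917/4*(-6) = 2751/2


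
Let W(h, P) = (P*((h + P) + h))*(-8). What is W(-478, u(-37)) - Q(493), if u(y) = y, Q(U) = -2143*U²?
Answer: 520560079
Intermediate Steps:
W(h, P) = -8*P*(P + 2*h) (W(h, P) = (P*((P + h) + h))*(-8) = (P*(P + 2*h))*(-8) = -8*P*(P + 2*h))
W(-478, u(-37)) - Q(493) = -8*(-37)*(-37 + 2*(-478)) - (-2143)*493² = -8*(-37)*(-37 - 956) - (-2143)*243049 = -8*(-37)*(-993) - 1*(-520854007) = -293928 + 520854007 = 520560079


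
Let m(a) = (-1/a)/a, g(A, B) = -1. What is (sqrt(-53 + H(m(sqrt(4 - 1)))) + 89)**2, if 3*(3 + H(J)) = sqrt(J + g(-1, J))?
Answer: (267 + sqrt(2)*sqrt(-252 + I*sqrt(3)))**2/9 ≈ 7869.6 + 1332.4*I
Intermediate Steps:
m(a) = -1/a**2
H(J) = -3 + sqrt(-1 + J)/3 (H(J) = -3 + sqrt(J - 1)/3 = -3 + sqrt(-1 + J)/3)
(sqrt(-53 + H(m(sqrt(4 - 1)))) + 89)**2 = (sqrt(-53 + (-3 + sqrt(-1 - 1/(sqrt(4 - 1))**2)/3)) + 89)**2 = (sqrt(-53 + (-3 + sqrt(-1 - 1/(sqrt(3))**2)/3)) + 89)**2 = (sqrt(-53 + (-3 + sqrt(-1 - 1*1/3)/3)) + 89)**2 = (sqrt(-53 + (-3 + sqrt(-1 - 1/3)/3)) + 89)**2 = (sqrt(-53 + (-3 + sqrt(-4/3)/3)) + 89)**2 = (sqrt(-53 + (-3 + (2*I*sqrt(3)/3)/3)) + 89)**2 = (sqrt(-53 + (-3 + 2*I*sqrt(3)/9)) + 89)**2 = (sqrt(-56 + 2*I*sqrt(3)/9) + 89)**2 = (89 + sqrt(-56 + 2*I*sqrt(3)/9))**2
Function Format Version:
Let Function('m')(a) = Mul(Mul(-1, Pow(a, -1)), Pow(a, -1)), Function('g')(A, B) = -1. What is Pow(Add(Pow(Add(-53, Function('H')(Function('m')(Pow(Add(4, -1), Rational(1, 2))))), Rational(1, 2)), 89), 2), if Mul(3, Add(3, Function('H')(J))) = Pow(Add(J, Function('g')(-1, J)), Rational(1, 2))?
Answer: Mul(Rational(1, 9), Pow(Add(267, Mul(Pow(2, Rational(1, 2)), Pow(Add(-252, Mul(I, Pow(3, Rational(1, 2)))), Rational(1, 2)))), 2)) ≈ Add(7869.6, Mul(1332.4, I))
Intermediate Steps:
Function('m')(a) = Mul(-1, Pow(a, -2))
Function('H')(J) = Add(-3, Mul(Rational(1, 3), Pow(Add(-1, J), Rational(1, 2)))) (Function('H')(J) = Add(-3, Mul(Rational(1, 3), Pow(Add(J, -1), Rational(1, 2)))) = Add(-3, Mul(Rational(1, 3), Pow(Add(-1, J), Rational(1, 2)))))
Pow(Add(Pow(Add(-53, Function('H')(Function('m')(Pow(Add(4, -1), Rational(1, 2))))), Rational(1, 2)), 89), 2) = Pow(Add(Pow(Add(-53, Add(-3, Mul(Rational(1, 3), Pow(Add(-1, Mul(-1, Pow(Pow(Add(4, -1), Rational(1, 2)), -2))), Rational(1, 2))))), Rational(1, 2)), 89), 2) = Pow(Add(Pow(Add(-53, Add(-3, Mul(Rational(1, 3), Pow(Add(-1, Mul(-1, Pow(Pow(3, Rational(1, 2)), -2))), Rational(1, 2))))), Rational(1, 2)), 89), 2) = Pow(Add(Pow(Add(-53, Add(-3, Mul(Rational(1, 3), Pow(Add(-1, Mul(-1, Rational(1, 3))), Rational(1, 2))))), Rational(1, 2)), 89), 2) = Pow(Add(Pow(Add(-53, Add(-3, Mul(Rational(1, 3), Pow(Add(-1, Rational(-1, 3)), Rational(1, 2))))), Rational(1, 2)), 89), 2) = Pow(Add(Pow(Add(-53, Add(-3, Mul(Rational(1, 3), Pow(Rational(-4, 3), Rational(1, 2))))), Rational(1, 2)), 89), 2) = Pow(Add(Pow(Add(-53, Add(-3, Mul(Rational(1, 3), Mul(Rational(2, 3), I, Pow(3, Rational(1, 2)))))), Rational(1, 2)), 89), 2) = Pow(Add(Pow(Add(-53, Add(-3, Mul(Rational(2, 9), I, Pow(3, Rational(1, 2))))), Rational(1, 2)), 89), 2) = Pow(Add(Pow(Add(-56, Mul(Rational(2, 9), I, Pow(3, Rational(1, 2)))), Rational(1, 2)), 89), 2) = Pow(Add(89, Pow(Add(-56, Mul(Rational(2, 9), I, Pow(3, Rational(1, 2)))), Rational(1, 2))), 2)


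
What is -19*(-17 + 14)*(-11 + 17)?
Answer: 342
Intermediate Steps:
-19*(-17 + 14)*(-11 + 17) = -(-57)*6 = -19*(-18) = 342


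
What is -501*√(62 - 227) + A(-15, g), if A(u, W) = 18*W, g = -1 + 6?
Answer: 90 - 501*I*√165 ≈ 90.0 - 6435.5*I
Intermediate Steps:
g = 5
-501*√(62 - 227) + A(-15, g) = -501*√(62 - 227) + 18*5 = -501*I*√165 + 90 = 90 - 501*I*√165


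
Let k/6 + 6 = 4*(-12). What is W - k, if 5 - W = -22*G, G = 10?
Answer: 549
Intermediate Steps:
k = -324 (k = -36 + 6*(4*(-12)) = -36 + 6*(-48) = -36 - 288 = -324)
W = 225 (W = 5 - (-22)*10 = 5 - 1*(-220) = 5 + 220 = 225)
W - k = 225 - 1*(-324) = 225 + 324 = 549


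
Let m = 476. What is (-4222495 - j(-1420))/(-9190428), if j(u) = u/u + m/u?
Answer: 499661987/1087533980 ≈ 0.45944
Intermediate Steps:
j(u) = 1 + 476/u (j(u) = u/u + 476/u = 1 + 476/u)
(-4222495 - j(-1420))/(-9190428) = (-4222495 - (476 - 1420)/(-1420))/(-9190428) = (-4222495 - (-1)*(-944)/1420)*(-1/9190428) = (-4222495 - 1*236/355)*(-1/9190428) = (-4222495 - 236/355)*(-1/9190428) = -1498985961/355*(-1/9190428) = 499661987/1087533980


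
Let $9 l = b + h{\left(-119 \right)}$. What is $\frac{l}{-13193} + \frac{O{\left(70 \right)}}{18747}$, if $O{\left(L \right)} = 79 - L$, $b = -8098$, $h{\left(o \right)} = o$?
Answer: $\frac{1914972}{27481019} \approx 0.069683$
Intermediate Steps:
$l = -913$ ($l = \frac{-8098 - 119}{9} = \frac{1}{9} \left(-8217\right) = -913$)
$\frac{l}{-13193} + \frac{O{\left(70 \right)}}{18747} = - \frac{913}{-13193} + \frac{79 - 70}{18747} = \left(-913\right) \left(- \frac{1}{13193}\right) + \left(79 - 70\right) \frac{1}{18747} = \frac{913}{13193} + 9 \cdot \frac{1}{18747} = \frac{913}{13193} + \frac{1}{2083} = \frac{1914972}{27481019}$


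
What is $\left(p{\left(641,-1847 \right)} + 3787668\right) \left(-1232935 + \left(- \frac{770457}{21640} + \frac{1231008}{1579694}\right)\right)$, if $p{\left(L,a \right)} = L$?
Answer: $- \frac{79835871941436784807571}{17092289080} \approx -4.6709 \cdot 10^{12}$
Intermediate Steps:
$\left(p{\left(641,-1847 \right)} + 3787668\right) \left(-1232935 + \left(- \frac{770457}{21640} + \frac{1231008}{1579694}\right)\right) = \left(641 + 3787668\right) \left(-1232935 + \left(- \frac{770457}{21640} + \frac{1231008}{1579694}\right)\right) = 3788309 \left(-1232935 + \left(\left(-770457\right) \frac{1}{21640} + 1231008 \cdot \frac{1}{1579694}\right)\right) = 3788309 \left(-1232935 + \left(- \frac{770457}{21640} + \frac{615504}{789847}\right)\right) = 3788309 \left(-1232935 - \frac{595223643519}{17092289080}\right) = 3788309 \left(- \frac{21074276660493319}{17092289080}\right) = - \frac{79835871941436784807571}{17092289080}$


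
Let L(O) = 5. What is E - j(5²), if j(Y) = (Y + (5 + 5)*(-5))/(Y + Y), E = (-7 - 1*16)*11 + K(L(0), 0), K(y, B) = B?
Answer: -505/2 ≈ -252.50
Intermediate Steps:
E = -253 (E = (-7 - 1*16)*11 + 0 = (-7 - 16)*11 + 0 = -23*11 + 0 = -253 + 0 = -253)
j(Y) = (-50 + Y)/(2*Y) (j(Y) = (Y + 10*(-5))/((2*Y)) = (Y - 50)*(1/(2*Y)) = (-50 + Y)*(1/(2*Y)) = (-50 + Y)/(2*Y))
E - j(5²) = -253 - (-50 + 5²)/(2*(5²)) = -253 - (-50 + 25)/(2*25) = -253 - (-25)/(2*25) = -253 - 1*(-½) = -253 + ½ = -505/2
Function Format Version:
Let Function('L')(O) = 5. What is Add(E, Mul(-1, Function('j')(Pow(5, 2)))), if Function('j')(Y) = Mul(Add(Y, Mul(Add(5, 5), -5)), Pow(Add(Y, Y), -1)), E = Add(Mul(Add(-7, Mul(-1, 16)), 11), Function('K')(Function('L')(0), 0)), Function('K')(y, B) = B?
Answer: Rational(-505, 2) ≈ -252.50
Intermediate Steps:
E = -253 (E = Add(Mul(Add(-7, Mul(-1, 16)), 11), 0) = Add(Mul(Add(-7, -16), 11), 0) = Add(Mul(-23, 11), 0) = Add(-253, 0) = -253)
Function('j')(Y) = Mul(Rational(1, 2), Pow(Y, -1), Add(-50, Y)) (Function('j')(Y) = Mul(Add(Y, Mul(10, -5)), Pow(Mul(2, Y), -1)) = Mul(Add(Y, -50), Mul(Rational(1, 2), Pow(Y, -1))) = Mul(Add(-50, Y), Mul(Rational(1, 2), Pow(Y, -1))) = Mul(Rational(1, 2), Pow(Y, -1), Add(-50, Y)))
Add(E, Mul(-1, Function('j')(Pow(5, 2)))) = Add(-253, Mul(-1, Mul(Rational(1, 2), Pow(Pow(5, 2), -1), Add(-50, Pow(5, 2))))) = Add(-253, Mul(-1, Mul(Rational(1, 2), Pow(25, -1), Add(-50, 25)))) = Add(-253, Mul(-1, Mul(Rational(1, 2), Rational(1, 25), -25))) = Add(-253, Mul(-1, Rational(-1, 2))) = Add(-253, Rational(1, 2)) = Rational(-505, 2)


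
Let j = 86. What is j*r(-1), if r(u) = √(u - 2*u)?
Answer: 86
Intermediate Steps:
r(u) = √(-u)
j*r(-1) = 86*√(-1*(-1)) = 86*√1 = 86*1 = 86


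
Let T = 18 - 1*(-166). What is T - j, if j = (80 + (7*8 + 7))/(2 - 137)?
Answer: 24983/135 ≈ 185.06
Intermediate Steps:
T = 184 (T = 18 + 166 = 184)
j = -143/135 (j = (80 + (56 + 7))/(-135) = (80 + 63)*(-1/135) = 143*(-1/135) = -143/135 ≈ -1.0593)
T - j = 184 - 1*(-143/135) = 184 + 143/135 = 24983/135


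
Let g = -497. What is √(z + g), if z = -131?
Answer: 2*I*√157 ≈ 25.06*I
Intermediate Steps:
√(z + g) = √(-131 - 497) = √(-628) = 2*I*√157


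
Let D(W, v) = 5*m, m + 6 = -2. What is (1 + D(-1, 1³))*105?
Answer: -4095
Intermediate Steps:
m = -8 (m = -6 - 2 = -8)
D(W, v) = -40 (D(W, v) = 5*(-8) = -40)
(1 + D(-1, 1³))*105 = (1 - 40)*105 = -39*105 = -4095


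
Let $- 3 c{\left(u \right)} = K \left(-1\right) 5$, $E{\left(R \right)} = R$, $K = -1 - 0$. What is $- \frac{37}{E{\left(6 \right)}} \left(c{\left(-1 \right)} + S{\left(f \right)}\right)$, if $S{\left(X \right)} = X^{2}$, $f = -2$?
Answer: $- \frac{259}{18} \approx -14.389$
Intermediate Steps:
$K = -1$ ($K = -1 + 0 = -1$)
$c{\left(u \right)} = - \frac{5}{3}$ ($c{\left(u \right)} = - \frac{\left(-1\right) \left(-1\right) 5}{3} = - \frac{1 \cdot 5}{3} = \left(- \frac{1}{3}\right) 5 = - \frac{5}{3}$)
$- \frac{37}{E{\left(6 \right)}} \left(c{\left(-1 \right)} + S{\left(f \right)}\right) = - \frac{37}{6} \left(- \frac{5}{3} + \left(-2\right)^{2}\right) = \left(-37\right) \frac{1}{6} \left(- \frac{5}{3} + 4\right) = \left(- \frac{37}{6}\right) \frac{7}{3} = - \frac{259}{18}$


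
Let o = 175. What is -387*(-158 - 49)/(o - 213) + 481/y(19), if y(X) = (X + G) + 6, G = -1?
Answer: -952169/456 ≈ -2088.1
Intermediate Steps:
y(X) = 5 + X (y(X) = (X - 1) + 6 = (-1 + X) + 6 = 5 + X)
-387*(-158 - 49)/(o - 213) + 481/y(19) = -387*(-158 - 49)/(175 - 213) + 481/(5 + 19) = -387/((-38/(-207))) + 481/24 = -387/((-38*(-1/207))) + 481*(1/24) = -387/38/207 + 481/24 = -387*207/38 + 481/24 = -80109/38 + 481/24 = -952169/456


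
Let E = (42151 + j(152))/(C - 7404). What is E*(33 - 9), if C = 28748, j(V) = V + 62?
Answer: 127095/2668 ≈ 47.637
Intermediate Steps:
j(V) = 62 + V
E = 42365/21344 (E = (42151 + (62 + 152))/(28748 - 7404) = (42151 + 214)/21344 = 42365*(1/21344) = 42365/21344 ≈ 1.9849)
E*(33 - 9) = 42365*(33 - 9)/21344 = (42365/21344)*24 = 127095/2668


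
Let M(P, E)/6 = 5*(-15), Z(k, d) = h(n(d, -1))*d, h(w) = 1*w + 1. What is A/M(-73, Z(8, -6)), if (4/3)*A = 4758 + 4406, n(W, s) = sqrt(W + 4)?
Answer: -2291/150 ≈ -15.273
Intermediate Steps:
n(W, s) = sqrt(4 + W)
h(w) = 1 + w (h(w) = w + 1 = 1 + w)
Z(k, d) = d*(1 + sqrt(4 + d)) (Z(k, d) = (1 + sqrt(4 + d))*d = d*(1 + sqrt(4 + d)))
M(P, E) = -450 (M(P, E) = 6*(5*(-15)) = 6*(-75) = -450)
A = 6873 (A = 3*(4758 + 4406)/4 = (3/4)*9164 = 6873)
A/M(-73, Z(8, -6)) = 6873/(-450) = 6873*(-1/450) = -2291/150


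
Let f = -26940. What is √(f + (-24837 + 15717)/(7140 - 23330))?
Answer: 2*I*√17653150203/1619 ≈ 164.13*I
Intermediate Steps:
√(f + (-24837 + 15717)/(7140 - 23330)) = √(-26940 + (-24837 + 15717)/(7140 - 23330)) = √(-26940 - 9120/(-16190)) = √(-26940 - 9120*(-1/16190)) = √(-26940 + 912/1619) = √(-43614948/1619) = 2*I*√17653150203/1619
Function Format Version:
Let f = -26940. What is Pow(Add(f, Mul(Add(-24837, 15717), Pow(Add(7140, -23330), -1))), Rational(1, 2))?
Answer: Mul(Rational(2, 1619), I, Pow(17653150203, Rational(1, 2))) ≈ Mul(164.13, I)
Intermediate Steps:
Pow(Add(f, Mul(Add(-24837, 15717), Pow(Add(7140, -23330), -1))), Rational(1, 2)) = Pow(Add(-26940, Mul(Add(-24837, 15717), Pow(Add(7140, -23330), -1))), Rational(1, 2)) = Pow(Add(-26940, Mul(-9120, Pow(-16190, -1))), Rational(1, 2)) = Pow(Add(-26940, Mul(-9120, Rational(-1, 16190))), Rational(1, 2)) = Pow(Add(-26940, Rational(912, 1619)), Rational(1, 2)) = Pow(Rational(-43614948, 1619), Rational(1, 2)) = Mul(Rational(2, 1619), I, Pow(17653150203, Rational(1, 2)))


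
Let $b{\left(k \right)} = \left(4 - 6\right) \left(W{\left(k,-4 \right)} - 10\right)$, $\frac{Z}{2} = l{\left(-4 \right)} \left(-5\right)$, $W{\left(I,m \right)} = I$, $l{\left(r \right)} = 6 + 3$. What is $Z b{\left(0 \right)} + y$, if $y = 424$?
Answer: $-1376$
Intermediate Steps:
$l{\left(r \right)} = 9$
$Z = -90$ ($Z = 2 \cdot 9 \left(-5\right) = 2 \left(-45\right) = -90$)
$b{\left(k \right)} = 20 - 2 k$ ($b{\left(k \right)} = \left(4 - 6\right) \left(k - 10\right) = - 2 \left(-10 + k\right) = 20 - 2 k$)
$Z b{\left(0 \right)} + y = - 90 \left(20 - 0\right) + 424 = - 90 \left(20 + 0\right) + 424 = \left(-90\right) 20 + 424 = -1800 + 424 = -1376$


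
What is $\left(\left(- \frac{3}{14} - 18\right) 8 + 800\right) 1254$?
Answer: $\frac{5743320}{7} \approx 8.2047 \cdot 10^{5}$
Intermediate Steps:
$\left(\left(- \frac{3}{14} - 18\right) 8 + 800\right) 1254 = \left(\left(- \frac{255}{14}\right) 8 + 800\right) 1254 = \left(- \frac{1020}{7} + 800\right) 1254 = \frac{4580}{7} \cdot 1254 = \frac{5743320}{7}$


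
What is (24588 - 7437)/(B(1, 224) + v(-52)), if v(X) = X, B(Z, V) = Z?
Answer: -5717/17 ≈ -336.29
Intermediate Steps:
(24588 - 7437)/(B(1, 224) + v(-52)) = (24588 - 7437)/(1 - 52) = 17151/(-51) = 17151*(-1/51) = -5717/17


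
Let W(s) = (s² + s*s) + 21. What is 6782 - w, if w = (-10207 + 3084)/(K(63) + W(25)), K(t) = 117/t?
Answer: 60477481/8910 ≈ 6787.6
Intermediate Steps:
W(s) = 21 + 2*s² (W(s) = (s² + s²) + 21 = 2*s² + 21 = 21 + 2*s²)
w = -49861/8910 (w = (-10207 + 3084)/(117/63 + (21 + 2*25²)) = -7123/(117*(1/63) + (21 + 2*625)) = -7123/(13/7 + (21 + 1250)) = -7123/(13/7 + 1271) = -7123/8910/7 = -7123*7/8910 = -49861/8910 ≈ -5.5961)
6782 - w = 6782 - 1*(-49861/8910) = 6782 + 49861/8910 = 60477481/8910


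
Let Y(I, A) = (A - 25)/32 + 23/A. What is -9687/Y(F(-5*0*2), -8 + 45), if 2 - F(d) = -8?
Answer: -2867352/295 ≈ -9719.8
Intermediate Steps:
F(d) = 10 (F(d) = 2 - 1*(-8) = 2 + 8 = 10)
Y(I, A) = -25/32 + 23/A + A/32 (Y(I, A) = (-25 + A)*(1/32) + 23/A = (-25/32 + A/32) + 23/A = -25/32 + 23/A + A/32)
-9687/Y(F(-5*0*2), -8 + 45) = -9687*32*(-8 + 45)/(736 + (-8 + 45)*(-25 + (-8 + 45))) = -9687*1184/(736 + 37*(-25 + 37)) = -9687*1184/(736 + 37*12) = -9687*1184/(736 + 444) = -9687/((1/32)*(1/37)*1180) = -9687/295/296 = -9687*296/295 = -2867352/295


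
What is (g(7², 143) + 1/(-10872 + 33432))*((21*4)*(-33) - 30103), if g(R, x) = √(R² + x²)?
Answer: -6575/4512 - 164375*√914 ≈ -4.9695e+6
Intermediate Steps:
(g(7², 143) + 1/(-10872 + 33432))*((21*4)*(-33) - 30103) = (√((7²)² + 143²) + 1/(-10872 + 33432))*((21*4)*(-33) - 30103) = (√(49² + 20449) + 1/22560)*(84*(-33) - 30103) = (√(2401 + 20449) + 1/22560)*(-2772 - 30103) = (√22850 + 1/22560)*(-32875) = (5*√914 + 1/22560)*(-32875) = (1/22560 + 5*√914)*(-32875) = -6575/4512 - 164375*√914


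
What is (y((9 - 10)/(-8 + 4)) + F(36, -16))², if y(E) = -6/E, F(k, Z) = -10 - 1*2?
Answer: 1296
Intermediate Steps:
F(k, Z) = -12 (F(k, Z) = -10 - 2 = -12)
(y((9 - 10)/(-8 + 4)) + F(36, -16))² = (-6*(-8 + 4)/(9 - 10) - 12)² = (-6/((-1/(-4))) - 12)² = (-6/((-1*(-¼))) - 12)² = (-6/¼ - 12)² = (-6*4 - 12)² = (-24 - 12)² = (-36)² = 1296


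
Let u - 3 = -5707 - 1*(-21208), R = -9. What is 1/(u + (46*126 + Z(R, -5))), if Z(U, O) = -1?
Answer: 1/21299 ≈ 4.6951e-5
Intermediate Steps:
u = 15504 (u = 3 + (-5707 - 1*(-21208)) = 3 + (-5707 + 21208) = 3 + 15501 = 15504)
1/(u + (46*126 + Z(R, -5))) = 1/(15504 + (46*126 - 1)) = 1/(15504 + (5796 - 1)) = 1/(15504 + 5795) = 1/21299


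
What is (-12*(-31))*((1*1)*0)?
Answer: 0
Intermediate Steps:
(-12*(-31))*((1*1)*0) = 372*(1*0) = 372*0 = 0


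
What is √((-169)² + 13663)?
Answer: 4*√2639 ≈ 205.48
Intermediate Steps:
√((-169)² + 13663) = √(28561 + 13663) = √42224 = 4*√2639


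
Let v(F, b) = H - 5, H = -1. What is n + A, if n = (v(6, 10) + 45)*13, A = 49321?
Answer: 49828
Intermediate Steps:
v(F, b) = -6 (v(F, b) = -1 - 5 = -6)
n = 507 (n = (-6 + 45)*13 = 39*13 = 507)
n + A = 507 + 49321 = 49828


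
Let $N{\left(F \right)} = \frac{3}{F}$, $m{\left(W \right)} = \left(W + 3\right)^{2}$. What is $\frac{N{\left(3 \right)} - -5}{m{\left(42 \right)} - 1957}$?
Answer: $\frac{3}{34} \approx 0.088235$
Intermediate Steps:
$m{\left(W \right)} = \left(3 + W\right)^{2}$
$\frac{N{\left(3 \right)} - -5}{m{\left(42 \right)} - 1957} = \frac{\frac{3}{3} - -5}{\left(3 + 42\right)^{2} - 1957} = \frac{3 \cdot \frac{1}{3} + 5}{45^{2} - 1957} = \frac{1 + 5}{2025 - 1957} = \frac{1}{68} \cdot 6 = \frac{3}{34}$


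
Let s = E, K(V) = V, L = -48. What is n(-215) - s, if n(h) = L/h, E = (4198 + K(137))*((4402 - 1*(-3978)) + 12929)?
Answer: -19860520677/215 ≈ -9.2375e+7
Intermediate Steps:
E = 92374515 (E = (4198 + 137)*((4402 - 1*(-3978)) + 12929) = 4335*((4402 + 3978) + 12929) = 4335*(8380 + 12929) = 4335*21309 = 92374515)
n(h) = -48/h
s = 92374515
n(-215) - s = -48/(-215) - 1*92374515 = -48*(-1/215) - 92374515 = 48/215 - 92374515 = -19860520677/215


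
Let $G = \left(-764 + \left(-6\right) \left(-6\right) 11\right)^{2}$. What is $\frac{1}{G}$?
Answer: $\frac{1}{135424} \approx 7.3842 \cdot 10^{-6}$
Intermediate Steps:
$G = 135424$ ($G = \left(-764 + 36 \cdot 11\right)^{2} = \left(-764 + 396\right)^{2} = \left(-368\right)^{2} = 135424$)
$\frac{1}{G} = \frac{1}{135424}$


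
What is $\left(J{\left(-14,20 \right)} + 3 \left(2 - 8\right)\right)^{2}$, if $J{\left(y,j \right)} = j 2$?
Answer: $484$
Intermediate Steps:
$J{\left(y,j \right)} = 2 j$
$\left(J{\left(-14,20 \right)} + 3 \left(2 - 8\right)\right)^{2} = \left(2 \cdot 20 + 3 \left(2 - 8\right)\right)^{2} = \left(40 + 3 \left(-6\right)\right)^{2} = \left(40 - 18\right)^{2} = 22^{2} = 484$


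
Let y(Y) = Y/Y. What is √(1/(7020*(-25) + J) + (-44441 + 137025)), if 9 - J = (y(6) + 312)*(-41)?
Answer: 3*√272172527722702/162658 ≈ 304.28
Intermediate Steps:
y(Y) = 1
J = 12842 (J = 9 - (1 + 312)*(-41) = 9 - 313*(-41) = 9 - 1*(-12833) = 9 + 12833 = 12842)
√(1/(7020*(-25) + J) + (-44441 + 137025)) = √(1/(7020*(-25) + 12842) + (-44441 + 137025)) = √(1/(-175500 + 12842) + 92584) = √(1/(-162658) + 92584) = √(-1/162658 + 92584) = √(15059528271/162658) = 3*√272172527722702/162658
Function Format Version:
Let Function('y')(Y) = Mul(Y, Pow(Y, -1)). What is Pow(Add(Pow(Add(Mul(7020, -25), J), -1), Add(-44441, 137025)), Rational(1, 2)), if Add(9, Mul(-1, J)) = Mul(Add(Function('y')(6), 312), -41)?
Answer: Mul(Rational(3, 162658), Pow(272172527722702, Rational(1, 2))) ≈ 304.28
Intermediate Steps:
Function('y')(Y) = 1
J = 12842 (J = Add(9, Mul(-1, Mul(Add(1, 312), -41))) = Add(9, Mul(-1, Mul(313, -41))) = Add(9, Mul(-1, -12833)) = Add(9, 12833) = 12842)
Pow(Add(Pow(Add(Mul(7020, -25), J), -1), Add(-44441, 137025)), Rational(1, 2)) = Pow(Add(Pow(Add(Mul(7020, -25), 12842), -1), Add(-44441, 137025)), Rational(1, 2)) = Pow(Add(Pow(Add(-175500, 12842), -1), 92584), Rational(1, 2)) = Pow(Add(Pow(-162658, -1), 92584), Rational(1, 2)) = Pow(Add(Rational(-1, 162658), 92584), Rational(1, 2)) = Pow(Rational(15059528271, 162658), Rational(1, 2)) = Mul(Rational(3, 162658), Pow(272172527722702, Rational(1, 2)))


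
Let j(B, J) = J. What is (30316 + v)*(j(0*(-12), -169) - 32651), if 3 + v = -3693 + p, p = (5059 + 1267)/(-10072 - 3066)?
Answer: -5739023909940/6569 ≈ -8.7365e+8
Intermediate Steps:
p = -3163/6569 (p = 6326/(-13138) = 6326*(-1/13138) = -3163/6569 ≈ -0.48150)
v = -24282187/6569 (v = -3 + (-3693 - 3163/6569) = -3 - 24262480/6569 = -24282187/6569 ≈ -3696.5)
(30316 + v)*(j(0*(-12), -169) - 32651) = (30316 - 24282187/6569)*(-169 - 32651) = (174863617/6569)*(-32820) = -5739023909940/6569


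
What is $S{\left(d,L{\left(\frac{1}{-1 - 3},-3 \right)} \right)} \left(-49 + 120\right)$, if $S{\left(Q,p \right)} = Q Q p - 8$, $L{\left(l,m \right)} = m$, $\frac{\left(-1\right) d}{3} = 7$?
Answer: $-94501$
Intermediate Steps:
$d = -21$ ($d = \left(-3\right) 7 = -21$)
$S{\left(Q,p \right)} = -8 + p Q^{2}$ ($S{\left(Q,p \right)} = Q^{2} p - 8 = p Q^{2} - 8 = -8 + p Q^{2}$)
$S{\left(d,L{\left(\frac{1}{-1 - 3},-3 \right)} \right)} \left(-49 + 120\right) = \left(-8 - 3 \left(-21\right)^{2}\right) \left(-49 + 120\right) = \left(-8 - 1323\right) 71 = \left(-1331\right) 71 = -94501$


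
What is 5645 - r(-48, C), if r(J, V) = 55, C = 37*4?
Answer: 5590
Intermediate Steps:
C = 148
5645 - r(-48, C) = 5645 - 1*55 = 5645 - 55 = 5590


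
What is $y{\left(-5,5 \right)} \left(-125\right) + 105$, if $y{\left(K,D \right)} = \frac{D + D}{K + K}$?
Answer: $230$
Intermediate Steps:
$y{\left(K,D \right)} = \frac{D}{K}$ ($y{\left(K,D \right)} = \frac{2 D}{2 K} = 2 D \frac{1}{2 K} = \frac{D}{K}$)
$y{\left(-5,5 \right)} \left(-125\right) + 105 = \frac{5}{-5} \left(-125\right) + 105 = 5 \left(- \frac{1}{5}\right) \left(-125\right) + 105 = \left(-1\right) \left(-125\right) + 105 = 125 + 105 = 230$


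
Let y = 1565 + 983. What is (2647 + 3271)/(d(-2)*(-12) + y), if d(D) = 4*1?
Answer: 2959/1250 ≈ 2.3672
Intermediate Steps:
y = 2548
d(D) = 4
(2647 + 3271)/(d(-2)*(-12) + y) = (2647 + 3271)/(4*(-12) + 2548) = 5918/(-48 + 2548) = 5918/2500 = 5918*(1/2500) = 2959/1250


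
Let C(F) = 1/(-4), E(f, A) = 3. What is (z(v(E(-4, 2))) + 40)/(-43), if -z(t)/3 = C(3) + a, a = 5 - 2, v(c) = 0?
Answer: -127/172 ≈ -0.73837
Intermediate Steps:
C(F) = -¼
a = 3
z(t) = -33/4 (z(t) = -3*(-¼ + 3) = -3*11/4 = -33/4)
(z(v(E(-4, 2))) + 40)/(-43) = (-33/4 + 40)/(-43) = (127/4)*(-1/43) = -127/172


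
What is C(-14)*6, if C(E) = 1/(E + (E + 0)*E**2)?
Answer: -3/1379 ≈ -0.0021755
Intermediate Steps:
C(E) = 1/(E + E**3) (C(E) = 1/(E + E*E**2) = 1/(E + E**3))
C(-14)*6 = 6/(-14 + (-14)**3) = 6/(-14 - 2744) = 6/(-2758) = -1/2758*6 = -3/1379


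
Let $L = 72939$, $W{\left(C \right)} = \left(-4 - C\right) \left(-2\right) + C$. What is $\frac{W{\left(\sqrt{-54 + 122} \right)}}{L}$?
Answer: $\frac{8}{72939} + \frac{2 \sqrt{17}}{24313} \approx 0.00044885$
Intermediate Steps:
$W{\left(C \right)} = 8 + 3 C$ ($W{\left(C \right)} = \left(8 + 2 C\right) + C = 8 + 3 C$)
$\frac{W{\left(\sqrt{-54 + 122} \right)}}{L} = \frac{8 + 3 \sqrt{-54 + 122}}{72939} = \left(8 + 3 \sqrt{68}\right) \frac{1}{72939} = \left(8 + 3 \cdot 2 \sqrt{17}\right) \frac{1}{72939} = \left(8 + 6 \sqrt{17}\right) \frac{1}{72939} = \frac{8}{72939} + \frac{2 \sqrt{17}}{24313}$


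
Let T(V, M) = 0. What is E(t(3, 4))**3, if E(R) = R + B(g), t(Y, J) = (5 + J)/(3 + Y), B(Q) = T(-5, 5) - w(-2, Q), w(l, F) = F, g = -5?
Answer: 2197/8 ≈ 274.63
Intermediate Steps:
B(Q) = -Q (B(Q) = 0 - Q = -Q)
t(Y, J) = (5 + J)/(3 + Y)
E(R) = 5 + R (E(R) = R - 1*(-5) = R + 5 = 5 + R)
E(t(3, 4))**3 = (5 + (5 + 4)/(3 + 3))**3 = (5 + 9/6)**3 = (5 + (1/6)*9)**3 = (5 + 3/2)**3 = (13/2)**3 = 2197/8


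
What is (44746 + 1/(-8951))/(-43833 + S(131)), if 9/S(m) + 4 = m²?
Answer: -2290582143955/2243844950724 ≈ -1.0208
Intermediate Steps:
S(m) = 9/(-4 + m²)
(44746 + 1/(-8951))/(-43833 + S(131)) = (44746 + 1/(-8951))/(-43833 + 9/(-4 + 131²)) = (44746 - 1/8951)/(-43833 + 9/(-4 + 17161)) = 400521445/(8951*(-43833 + 9/17157)) = 400521445/(8951*(-43833 + 9*(1/17157))) = 400521445/(8951*(-43833 + 3/5719)) = 400521445/(8951*(-250680924/5719)) = (400521445/8951)*(-5719/250680924) = -2290582143955/2243844950724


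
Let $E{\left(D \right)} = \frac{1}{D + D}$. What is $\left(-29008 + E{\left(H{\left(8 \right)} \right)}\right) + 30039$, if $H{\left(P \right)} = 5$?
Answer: $\frac{10311}{10} \approx 1031.1$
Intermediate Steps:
$E{\left(D \right)} = \frac{1}{2 D}$
$\left(-29008 + E{\left(H{\left(8 \right)} \right)}\right) + 30039 = \left(-29008 + \frac{1}{2 \cdot 5}\right) + 30039 = \left(-29008 + \frac{1}{2} \cdot \frac{1}{5}\right) + 30039 = \left(-29008 + \frac{1}{10}\right) + 30039 = - \frac{290079}{10} + 30039 = \frac{10311}{10}$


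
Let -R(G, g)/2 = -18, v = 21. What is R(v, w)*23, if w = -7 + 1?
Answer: 828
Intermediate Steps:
w = -6
R(G, g) = 36 (R(G, g) = -2*(-18) = 36)
R(v, w)*23 = 36*23 = 828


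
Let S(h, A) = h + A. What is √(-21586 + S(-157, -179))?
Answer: I*√21922 ≈ 148.06*I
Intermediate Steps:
S(h, A) = A + h
√(-21586 + S(-157, -179)) = √(-21586 + (-179 - 157)) = √(-21586 - 336) = √(-21922) = I*√21922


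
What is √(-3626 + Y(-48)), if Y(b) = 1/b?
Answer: I*√522147/12 ≈ 60.216*I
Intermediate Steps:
√(-3626 + Y(-48)) = √(-3626 + 1/(-48)) = √(-3626 - 1/48) = √(-174049/48) = I*√522147/12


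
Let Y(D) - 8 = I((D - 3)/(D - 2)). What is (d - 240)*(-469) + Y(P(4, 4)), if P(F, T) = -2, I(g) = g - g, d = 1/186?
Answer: 20937179/186 ≈ 1.1257e+5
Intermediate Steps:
d = 1/186 ≈ 0.0053763
I(g) = 0
Y(D) = 8 (Y(D) = 8 + 0 = 8)
(d - 240)*(-469) + Y(P(4, 4)) = (1/186 - 240)*(-469) + 8 = -44639/186*(-469) + 8 = 20935691/186 + 8 = 20937179/186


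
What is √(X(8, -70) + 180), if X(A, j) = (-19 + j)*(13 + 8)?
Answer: I*√1689 ≈ 41.097*I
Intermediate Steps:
X(A, j) = -399 + 21*j (X(A, j) = (-19 + j)*21 = -399 + 21*j)
√(X(8, -70) + 180) = √((-399 + 21*(-70)) + 180) = √((-399 - 1470) + 180) = √(-1869 + 180) = √(-1689) = I*√1689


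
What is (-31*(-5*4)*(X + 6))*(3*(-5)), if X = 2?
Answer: -74400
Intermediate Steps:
(-31*(-5*4)*(X + 6))*(3*(-5)) = (-31*(-5*4)*(2 + 6))*(3*(-5)) = -(-620)*8*(-15) = -31*(-160)*(-15) = 4960*(-15) = -74400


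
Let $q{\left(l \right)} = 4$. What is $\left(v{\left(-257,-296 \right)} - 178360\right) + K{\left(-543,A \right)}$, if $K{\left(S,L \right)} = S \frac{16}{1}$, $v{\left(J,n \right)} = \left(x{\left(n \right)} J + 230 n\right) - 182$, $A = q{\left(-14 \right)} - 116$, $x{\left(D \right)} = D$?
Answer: $-179238$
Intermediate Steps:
$A = -112$ ($A = 4 - 116 = -112$)
$v{\left(J,n \right)} = -182 + 230 n + J n$ ($v{\left(J,n \right)} = \left(n J + 230 n\right) - 182 = \left(J n + 230 n\right) - 182 = \left(230 n + J n\right) - 182 = -182 + 230 n + J n$)
$K{\left(S,L \right)} = 16 S$ ($K{\left(S,L \right)} = S 16 \cdot 1 = S 16 = 16 S$)
$\left(v{\left(-257,-296 \right)} - 178360\right) + K{\left(-543,A \right)} = \left(\left(-182 + 230 \left(-296\right) - -76072\right) - 178360\right) + 16 \left(-543\right) = \left(\left(-182 - 68080 + 76072\right) - 178360\right) - 8688 = \left(7810 - 178360\right) - 8688 = -170550 - 8688 = -179238$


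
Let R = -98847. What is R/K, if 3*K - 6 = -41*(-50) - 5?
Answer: -42363/293 ≈ -144.58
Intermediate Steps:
K = 2051/3 (K = 2 + (-41*(-50) - 5)/3 = 2 + (2050 - 5)/3 = 2 + (⅓)*2045 = 2 + 2045/3 = 2051/3 ≈ 683.67)
R/K = -98847/2051/3 = -98847*3/2051 = -42363/293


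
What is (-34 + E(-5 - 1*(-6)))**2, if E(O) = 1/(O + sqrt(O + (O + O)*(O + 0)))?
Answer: 1191 - 69*sqrt(3)/2 ≈ 1131.2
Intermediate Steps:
E(O) = 1/(O + sqrt(O + 2*O**2)) (E(O) = 1/(O + sqrt(O + (2*O)*O)) = 1/(O + sqrt(O + 2*O**2)))
(-34 + E(-5 - 1*(-6)))**2 = (-34 + 1/((-5 - 1*(-6)) + sqrt((-5 - 1*(-6))*(1 + 2*(-5 - 1*(-6))))))**2 = (-34 + 1/((-5 + 6) + sqrt((-5 + 6)*(1 + 2*(-5 + 6)))))**2 = (-34 + 1/(1 + sqrt(1*(1 + 2*1))))**2 = (-34 + 1/(1 + sqrt(1*(1 + 2))))**2 = (-34 + 1/(1 + sqrt(1*3)))**2 = (-34 + 1/(1 + sqrt(3)))**2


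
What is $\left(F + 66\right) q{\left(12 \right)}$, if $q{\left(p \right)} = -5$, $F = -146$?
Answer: $400$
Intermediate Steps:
$\left(F + 66\right) q{\left(12 \right)} = \left(-146 + 66\right) \left(-5\right) = \left(-80\right) \left(-5\right) = 400$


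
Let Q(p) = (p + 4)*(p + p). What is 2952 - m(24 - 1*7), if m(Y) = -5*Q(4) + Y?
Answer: 3255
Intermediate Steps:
Q(p) = 2*p*(4 + p) (Q(p) = (4 + p)*(2*p) = 2*p*(4 + p))
m(Y) = -320 + Y (m(Y) = -10*4*(4 + 4) + Y = -10*4*8 + Y = -5*64 + Y = -320 + Y)
2952 - m(24 - 1*7) = 2952 - (-320 + (24 - 1*7)) = 2952 - (-320 + (24 - 7)) = 2952 - (-320 + 17) = 2952 - 1*(-303) = 2952 + 303 = 3255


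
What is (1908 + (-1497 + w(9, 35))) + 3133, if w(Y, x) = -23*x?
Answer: 2739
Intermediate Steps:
(1908 + (-1497 + w(9, 35))) + 3133 = (1908 + (-1497 - 23*35)) + 3133 = (1908 + (-1497 - 805)) + 3133 = (1908 - 2302) + 3133 = -394 + 3133 = 2739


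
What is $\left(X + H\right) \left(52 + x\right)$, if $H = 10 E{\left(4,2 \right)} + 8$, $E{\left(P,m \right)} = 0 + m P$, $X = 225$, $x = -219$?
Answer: $-52271$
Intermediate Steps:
$E{\left(P,m \right)} = P m$ ($E{\left(P,m \right)} = 0 + P m = P m$)
$H = 88$ ($H = 10 \cdot 4 \cdot 2 + 8 = 10 \cdot 8 + 8 = 80 + 8 = 88$)
$\left(X + H\right) \left(52 + x\right) = \left(225 + 88\right) \left(52 - 219\right) = 313 \left(-167\right) = -52271$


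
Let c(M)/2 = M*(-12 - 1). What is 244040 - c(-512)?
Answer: 230728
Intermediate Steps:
c(M) = -26*M (c(M) = 2*(M*(-12 - 1)) = 2*(M*(-13)) = 2*(-13*M) = -26*M)
244040 - c(-512) = 244040 - (-26)*(-512) = 244040 - 1*13312 = 244040 - 13312 = 230728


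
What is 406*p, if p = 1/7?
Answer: 58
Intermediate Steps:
p = 1/7 ≈ 0.14286
406*p = 406*(1/7) = 58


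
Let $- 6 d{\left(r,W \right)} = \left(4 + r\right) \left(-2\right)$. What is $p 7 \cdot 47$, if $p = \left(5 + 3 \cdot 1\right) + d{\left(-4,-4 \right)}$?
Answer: $2632$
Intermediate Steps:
$d{\left(r,W \right)} = \frac{4}{3} + \frac{r}{3}$ ($d{\left(r,W \right)} = - \frac{\left(4 + r\right) \left(-2\right)}{6} = - \frac{-8 - 2 r}{6} = \frac{4}{3} + \frac{r}{3}$)
$p = 8$ ($p = \left(5 + 3 \cdot 1\right) + \left(\frac{4}{3} + \frac{1}{3} \left(-4\right)\right) = \left(5 + 3\right) + \left(\frac{4}{3} - \frac{4}{3}\right) = 8 + 0 = 8$)
$p 7 \cdot 47 = 8 \cdot 7 \cdot 47 = 56 \cdot 47 = 2632$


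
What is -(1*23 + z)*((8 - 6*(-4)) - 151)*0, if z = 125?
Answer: 0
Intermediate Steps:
-(1*23 + z)*((8 - 6*(-4)) - 151)*0 = -(1*23 + 125)*((8 - 6*(-4)) - 151)*0 = -(23 + 125)*((8 + 24) - 151)*0 = -148*(32 - 151)*0 = -148*(-119)*0 = -(-17612)*0 = -1*0 = 0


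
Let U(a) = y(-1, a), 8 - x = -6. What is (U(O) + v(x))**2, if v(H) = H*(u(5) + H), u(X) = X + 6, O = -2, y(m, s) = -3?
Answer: 120409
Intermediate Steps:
x = 14 (x = 8 - 1*(-6) = 8 + 6 = 14)
U(a) = -3
u(X) = 6 + X
v(H) = H*(11 + H) (v(H) = H*((6 + 5) + H) = H*(11 + H))
(U(O) + v(x))**2 = (-3 + 14*(11 + 14))**2 = (-3 + 14*25)**2 = (-3 + 350)**2 = 347**2 = 120409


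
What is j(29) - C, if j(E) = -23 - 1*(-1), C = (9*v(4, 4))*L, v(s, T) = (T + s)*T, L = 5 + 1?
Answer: -1750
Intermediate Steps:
L = 6
v(s, T) = T*(T + s)
C = 1728 (C = (9*(4*(4 + 4)))*6 = (9*(4*8))*6 = (9*32)*6 = 288*6 = 1728)
j(E) = -22 (j(E) = -23 + 1 = -22)
j(29) - C = -22 - 1*1728 = -22 - 1728 = -1750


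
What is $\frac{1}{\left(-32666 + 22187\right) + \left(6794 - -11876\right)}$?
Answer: $\frac{1}{8191} \approx 0.00012209$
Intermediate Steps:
$\frac{1}{\left(-32666 + 22187\right) + \left(6794 - -11876\right)} = \frac{1}{-10479 + \left(6794 + 11876\right)} = \frac{1}{-10479 + 18670} = \frac{1}{8191}$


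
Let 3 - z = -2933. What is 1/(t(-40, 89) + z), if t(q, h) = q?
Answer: 1/2896 ≈ 0.00034530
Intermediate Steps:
z = 2936 (z = 3 - 1*(-2933) = 3 + 2933 = 2936)
1/(t(-40, 89) + z) = 1/(-40 + 2936) = 1/2896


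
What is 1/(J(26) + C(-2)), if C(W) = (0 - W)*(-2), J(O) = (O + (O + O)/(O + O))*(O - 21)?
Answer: 1/131 ≈ 0.0076336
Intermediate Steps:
J(O) = (1 + O)*(-21 + O) (J(O) = (O + (2*O)/((2*O)))*(-21 + O) = (O + (2*O)*(1/(2*O)))*(-21 + O) = (O + 1)*(-21 + O) = (1 + O)*(-21 + O))
C(W) = 2*W (C(W) = -W*(-2) = 2*W)
1/(J(26) + C(-2)) = 1/((-21 + 26**2 - 20*26) + 2*(-2)) = 1/((-21 + 676 - 520) - 4) = 1/(135 - 4) = 1/131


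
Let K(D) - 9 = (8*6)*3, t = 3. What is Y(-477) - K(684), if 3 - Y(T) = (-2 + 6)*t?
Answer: -162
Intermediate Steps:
Y(T) = -9 (Y(T) = 3 - (-2 + 6)*3 = 3 - 4*3 = 3 - 1*12 = 3 - 12 = -9)
K(D) = 153 (K(D) = 9 + (8*6)*3 = 9 + 48*3 = 9 + 144 = 153)
Y(-477) - K(684) = -9 - 1*153 = -9 - 153 = -162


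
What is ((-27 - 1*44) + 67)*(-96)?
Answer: 384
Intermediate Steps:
((-27 - 1*44) + 67)*(-96) = ((-27 - 44) + 67)*(-96) = (-71 + 67)*(-96) = -4*(-96) = 384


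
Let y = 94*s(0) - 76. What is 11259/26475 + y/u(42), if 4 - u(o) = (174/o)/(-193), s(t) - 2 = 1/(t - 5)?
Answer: 1131574039/47946225 ≈ 23.601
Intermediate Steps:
s(t) = 2 + 1/(-5 + t) (s(t) = 2 + 1/(t - 5) = 2 + 1/(-5 + t))
u(o) = 4 + 174/(193*o) (u(o) = 4 - 174/o/(-193) = 4 - 174/o*(-1)/193 = 4 - (-174)/(193*o) = 4 + 174/(193*o))
y = 466/5 (y = 94*((-9 + 2*0)/(-5 + 0)) - 76 = 94*((-9 + 0)/(-5)) - 76 = 94*(-⅕*(-9)) - 76 = 94*(9/5) - 76 = 846/5 - 76 = 466/5 ≈ 93.200)
11259/26475 + y/u(42) = 11259/26475 + 466/(5*(4 + (174/193)/42)) = 11259*(1/26475) + 466/(5*(4 + (174/193)*(1/42))) = 3753/8825 + 466/(5*(4 + 29/1351)) = 3753/8825 + 466/(5*(5433/1351)) = 3753/8825 + (466/5)*(1351/5433) = 3753/8825 + 629566/27165 = 1131574039/47946225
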